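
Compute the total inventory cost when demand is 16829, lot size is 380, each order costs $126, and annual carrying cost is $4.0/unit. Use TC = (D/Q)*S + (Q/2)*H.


TC = 16829/380 * 126 + 380/2 * 4.0

$6340.14


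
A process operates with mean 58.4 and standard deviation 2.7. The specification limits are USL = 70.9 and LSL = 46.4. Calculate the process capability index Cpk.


Cpu = (70.9 - 58.4) / (3 * 2.7) = 1.54
Cpl = (58.4 - 46.4) / (3 * 2.7) = 1.48
Cpk = min(1.54, 1.48) = 1.48

1.48


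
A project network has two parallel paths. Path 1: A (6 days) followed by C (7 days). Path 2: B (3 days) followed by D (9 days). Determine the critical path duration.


Path 1 = 6 + 7 = 13 days
Path 2 = 3 + 9 = 12 days
Duration = max(13, 12) = 13 days

13 days


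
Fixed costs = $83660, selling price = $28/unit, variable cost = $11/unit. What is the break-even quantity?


Formula: BEQ = Fixed Costs / (Price - Variable Cost)
Contribution margin = $28 - $11 = $17/unit
BEQ = ceil($83660 / $17/unit) = ceil(4921.18) = 4922 units

4922 units


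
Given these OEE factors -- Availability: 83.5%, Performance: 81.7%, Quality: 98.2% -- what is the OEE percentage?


Formula: OEE = Availability * Performance * Quality / 10000
A * P = 83.5% * 81.7% / 100 = 68.22%
OEE = 68.22% * 98.2% / 100 = 67.0%

67.0%


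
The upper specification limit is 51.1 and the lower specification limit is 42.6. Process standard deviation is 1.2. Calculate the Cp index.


Cp = (51.1 - 42.6) / (6 * 1.2)

1.18


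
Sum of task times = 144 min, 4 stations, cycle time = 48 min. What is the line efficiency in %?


Formula: Efficiency = Sum of Task Times / (N_stations * CT) * 100
Total station capacity = 4 stations * 48 min = 192 min
Efficiency = 144 / 192 * 100 = 75.0%

75.0%


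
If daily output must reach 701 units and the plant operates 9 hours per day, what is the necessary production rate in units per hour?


Formula: Production Rate = Daily Demand / Available Hours
Rate = 701 units/day / 9 hours/day
Rate = 77.9 units/hour

77.9 units/hour


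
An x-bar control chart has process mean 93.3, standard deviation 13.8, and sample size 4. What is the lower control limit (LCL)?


LCL = 93.3 - 3 * 13.8 / sqrt(4)

72.6


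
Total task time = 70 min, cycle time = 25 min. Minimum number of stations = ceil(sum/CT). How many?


Formula: N_min = ceil(Sum of Task Times / Cycle Time)
N_min = ceil(70 min / 25 min) = ceil(2.8)
N_min = 3 stations

3


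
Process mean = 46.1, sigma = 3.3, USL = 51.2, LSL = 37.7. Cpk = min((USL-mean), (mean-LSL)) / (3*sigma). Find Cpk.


Cpu = (51.2 - 46.1) / (3 * 3.3) = 0.52
Cpl = (46.1 - 37.7) / (3 * 3.3) = 0.85
Cpk = min(0.52, 0.85) = 0.52

0.52


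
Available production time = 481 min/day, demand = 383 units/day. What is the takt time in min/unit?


Formula: Takt Time = Available Production Time / Customer Demand
Takt = 481 min/day / 383 units/day
Takt = 1.26 min/unit

1.26 min/unit


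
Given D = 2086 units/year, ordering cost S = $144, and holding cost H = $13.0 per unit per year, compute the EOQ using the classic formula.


Formula: EOQ = sqrt(2 * D * S / H)
Numerator: 2 * 2086 * 144 = 600768
2DS/H = 600768 / 13.0 = 46212.9
EOQ = sqrt(46212.9) = 215.0 units

215.0 units


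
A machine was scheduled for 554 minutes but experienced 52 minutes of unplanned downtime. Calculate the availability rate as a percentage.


Formula: Availability = (Planned Time - Downtime) / Planned Time * 100
Uptime = 554 - 52 = 502 min
Availability = 502 / 554 * 100 = 90.6%

90.6%


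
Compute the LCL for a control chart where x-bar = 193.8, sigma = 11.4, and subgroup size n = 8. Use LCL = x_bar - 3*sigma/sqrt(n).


LCL = 193.8 - 3 * 11.4 / sqrt(8)

181.71


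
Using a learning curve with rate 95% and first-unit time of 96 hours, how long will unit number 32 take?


Formula: T_n = T_1 * (learning_rate)^(log2(n)) where learning_rate = rate/100
Doublings = log2(32) = 5
T_n = 96 * 0.95^5
T_n = 96 * 0.7738 = 74.3 hours

74.3 hours


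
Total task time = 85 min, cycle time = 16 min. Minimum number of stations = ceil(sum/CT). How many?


Formula: N_min = ceil(Sum of Task Times / Cycle Time)
N_min = ceil(85 min / 16 min) = ceil(5.3125)
N_min = 6 stations

6


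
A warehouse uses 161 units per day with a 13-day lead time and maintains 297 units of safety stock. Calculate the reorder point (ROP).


Formula: ROP = (Daily Demand * Lead Time) + Safety Stock
Demand during lead time = 161 * 13 = 2093 units
ROP = 2093 + 297 = 2390 units

2390 units


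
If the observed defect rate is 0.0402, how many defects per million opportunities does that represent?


DPMO = defect_rate * 1000000 = 0.0402 * 1000000

40200


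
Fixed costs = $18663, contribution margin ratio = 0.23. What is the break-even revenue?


Formula: BER = Fixed Costs / Contribution Margin Ratio
BER = $18663 / 0.23
BER = $81143.48 (to the nearest cent)

$81143.48


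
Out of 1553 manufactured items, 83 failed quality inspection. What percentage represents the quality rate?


Formula: Quality Rate = Good Pieces / Total Pieces * 100
Good pieces = 1553 - 83 = 1470
QR = 1470 / 1553 * 100 = 94.7%

94.7%


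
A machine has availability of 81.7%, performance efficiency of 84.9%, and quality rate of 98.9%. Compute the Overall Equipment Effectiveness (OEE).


Formula: OEE = Availability * Performance * Quality / 10000
A * P = 81.7% * 84.9% / 100 = 69.36%
OEE = 69.36% * 98.9% / 100 = 68.6%

68.6%


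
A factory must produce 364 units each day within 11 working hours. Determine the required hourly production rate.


Formula: Production Rate = Daily Demand / Available Hours
Rate = 364 units/day / 11 hours/day
Rate = 33.1 units/hour

33.1 units/hour


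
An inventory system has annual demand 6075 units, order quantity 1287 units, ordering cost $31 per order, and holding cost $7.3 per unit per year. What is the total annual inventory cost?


TC = 6075/1287 * 31 + 1287/2 * 7.3

$4843.88


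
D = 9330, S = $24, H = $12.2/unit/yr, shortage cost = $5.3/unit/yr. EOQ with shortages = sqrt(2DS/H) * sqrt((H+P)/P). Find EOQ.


Formula: EOQ* = sqrt(2DS/H) * sqrt((H+P)/P)
Base EOQ = sqrt(2*9330*24/12.2) = 191.59 units
Correction = sqrt((12.2+5.3)/5.3) = 1.81711
EOQ* = 191.59 * 1.81711 = 348.1 units

348.1 units


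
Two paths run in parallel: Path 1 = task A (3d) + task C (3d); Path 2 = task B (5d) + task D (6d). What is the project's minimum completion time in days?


Path 1 = 3 + 3 = 6 days
Path 2 = 5 + 6 = 11 days
Duration = max(6, 11) = 11 days

11 days


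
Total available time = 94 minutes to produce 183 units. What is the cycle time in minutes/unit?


Formula: CT = Available Time / Number of Units
CT = 94 min / 183 units
CT = 0.51 min/unit

0.51 min/unit


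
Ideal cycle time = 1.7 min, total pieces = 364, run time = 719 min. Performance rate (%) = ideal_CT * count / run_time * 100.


Formula: Performance = (Ideal CT * Total Count) / Run Time * 100
Ideal output time = 1.7 * 364 = 618.8 min
Performance = 618.8 / 719 * 100 = 86.1%

86.1%


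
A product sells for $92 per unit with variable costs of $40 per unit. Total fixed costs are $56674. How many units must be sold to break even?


Formula: BEQ = Fixed Costs / (Price - Variable Cost)
Contribution margin = $92 - $40 = $52/unit
BEQ = ceil($56674 / $52/unit) = ceil(1089.88) = 1090 units

1090 units


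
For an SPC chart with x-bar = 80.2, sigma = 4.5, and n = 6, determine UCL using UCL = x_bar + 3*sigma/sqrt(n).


UCL = 80.2 + 3 * 4.5 / sqrt(6)

85.71


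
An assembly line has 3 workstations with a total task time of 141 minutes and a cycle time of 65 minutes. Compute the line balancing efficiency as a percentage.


Formula: Efficiency = Sum of Task Times / (N_stations * CT) * 100
Total station capacity = 3 stations * 65 min = 195 min
Efficiency = 141 / 195 * 100 = 72.3%

72.3%


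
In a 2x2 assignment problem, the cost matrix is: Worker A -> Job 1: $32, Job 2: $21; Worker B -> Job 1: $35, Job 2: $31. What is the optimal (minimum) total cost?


Option 1: A->1 + B->2 = $32 + $31 = $63
Option 2: A->2 + B->1 = $21 + $35 = $56
Min cost = min($63, $56) = $56

$56


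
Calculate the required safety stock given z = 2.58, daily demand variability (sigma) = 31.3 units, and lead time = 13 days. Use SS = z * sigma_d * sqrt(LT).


Formula: SS = z * sigma_d * sqrt(LT)
sqrt(LT) = sqrt(13) = 3.6056
SS = 2.58 * 31.3 * 3.6056
SS = 291.2 units

291.2 units


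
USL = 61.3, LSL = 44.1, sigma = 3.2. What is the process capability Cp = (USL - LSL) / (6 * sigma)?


Cp = (61.3 - 44.1) / (6 * 3.2)

0.9


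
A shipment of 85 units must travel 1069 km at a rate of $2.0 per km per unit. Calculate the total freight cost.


TC = dist * cost * units = 1069 * 2.0 * 85 = $181730.00

$181730.00


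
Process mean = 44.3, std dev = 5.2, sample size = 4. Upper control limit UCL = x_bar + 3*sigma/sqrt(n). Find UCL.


UCL = 44.3 + 3 * 5.2 / sqrt(4)

52.1


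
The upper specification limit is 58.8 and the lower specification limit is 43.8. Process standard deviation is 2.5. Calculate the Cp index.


Cp = (58.8 - 43.8) / (6 * 2.5)

1.0


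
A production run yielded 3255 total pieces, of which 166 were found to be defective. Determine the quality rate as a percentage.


Formula: Quality Rate = Good Pieces / Total Pieces * 100
Good pieces = 3255 - 166 = 3089
QR = 3089 / 3255 * 100 = 94.9%

94.9%


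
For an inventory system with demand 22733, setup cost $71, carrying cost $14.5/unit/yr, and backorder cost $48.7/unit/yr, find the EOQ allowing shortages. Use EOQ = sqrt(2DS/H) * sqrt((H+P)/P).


Formula: EOQ* = sqrt(2DS/H) * sqrt((H+P)/P)
Base EOQ = sqrt(2*22733*71/14.5) = 471.83 units
Correction = sqrt((14.5+48.7)/48.7) = 1.13918
EOQ* = 471.83 * 1.13918 = 537.5 units

537.5 units


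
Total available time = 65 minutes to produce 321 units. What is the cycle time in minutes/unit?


Formula: CT = Available Time / Number of Units
CT = 65 min / 321 units
CT = 0.2 min/unit

0.2 min/unit


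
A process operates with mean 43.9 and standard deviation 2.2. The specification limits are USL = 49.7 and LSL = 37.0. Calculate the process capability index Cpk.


Cpu = (49.7 - 43.9) / (3 * 2.2) = 0.88
Cpl = (43.9 - 37.0) / (3 * 2.2) = 1.05
Cpk = min(0.88, 1.05) = 0.88

0.88


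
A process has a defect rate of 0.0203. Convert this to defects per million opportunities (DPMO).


DPMO = defect_rate * 1000000 = 0.0203 * 1000000

20300


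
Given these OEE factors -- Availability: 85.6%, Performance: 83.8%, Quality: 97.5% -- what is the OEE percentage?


Formula: OEE = Availability * Performance * Quality / 10000
A * P = 85.6% * 83.8% / 100 = 71.73%
OEE = 71.73% * 97.5% / 100 = 69.9%

69.9%


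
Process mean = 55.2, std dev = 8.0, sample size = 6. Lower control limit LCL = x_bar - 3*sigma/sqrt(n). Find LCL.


LCL = 55.2 - 3 * 8.0 / sqrt(6)

45.4


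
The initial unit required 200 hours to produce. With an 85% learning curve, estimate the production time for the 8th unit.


Formula: T_n = T_1 * (learning_rate)^(log2(n)) where learning_rate = rate/100
Doublings = log2(8) = 3
T_n = 200 * 0.85^3
T_n = 200 * 0.6141 = 122.8 hours

122.8 hours


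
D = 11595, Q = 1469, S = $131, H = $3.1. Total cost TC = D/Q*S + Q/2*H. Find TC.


TC = 11595/1469 * 131 + 1469/2 * 3.1

$3310.95


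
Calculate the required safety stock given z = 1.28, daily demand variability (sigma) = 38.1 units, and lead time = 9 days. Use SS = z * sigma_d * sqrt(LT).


Formula: SS = z * sigma_d * sqrt(LT)
sqrt(LT) = sqrt(9) = 3.0
SS = 1.28 * 38.1 * 3.0
SS = 146.3 units

146.3 units


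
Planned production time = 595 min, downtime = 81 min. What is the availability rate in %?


Formula: Availability = (Planned Time - Downtime) / Planned Time * 100
Uptime = 595 - 81 = 514 min
Availability = 514 / 595 * 100 = 86.4%

86.4%


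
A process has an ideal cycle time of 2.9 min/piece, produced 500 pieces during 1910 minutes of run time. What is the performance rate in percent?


Formula: Performance = (Ideal CT * Total Count) / Run Time * 100
Ideal output time = 2.9 * 500 = 1450.0 min
Performance = 1450.0 / 1910 * 100 = 75.9%

75.9%


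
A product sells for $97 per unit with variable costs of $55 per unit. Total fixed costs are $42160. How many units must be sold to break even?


Formula: BEQ = Fixed Costs / (Price - Variable Cost)
Contribution margin = $97 - $55 = $42/unit
BEQ = ceil($42160 / $42/unit) = ceil(1003.81) = 1004 units

1004 units


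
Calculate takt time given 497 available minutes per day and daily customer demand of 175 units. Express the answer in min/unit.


Formula: Takt Time = Available Production Time / Customer Demand
Takt = 497 min/day / 175 units/day
Takt = 2.84 min/unit

2.84 min/unit


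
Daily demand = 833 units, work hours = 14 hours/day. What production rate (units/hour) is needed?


Formula: Production Rate = Daily Demand / Available Hours
Rate = 833 units/day / 14 hours/day
Rate = 59.5 units/hour

59.5 units/hour


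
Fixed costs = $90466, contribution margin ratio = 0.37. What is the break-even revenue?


Formula: BER = Fixed Costs / Contribution Margin Ratio
BER = $90466 / 0.37
BER = $244502.70 (to the nearest cent)

$244502.70


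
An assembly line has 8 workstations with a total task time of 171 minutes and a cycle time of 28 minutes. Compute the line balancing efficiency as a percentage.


Formula: Efficiency = Sum of Task Times / (N_stations * CT) * 100
Total station capacity = 8 stations * 28 min = 224 min
Efficiency = 171 / 224 * 100 = 76.3%

76.3%


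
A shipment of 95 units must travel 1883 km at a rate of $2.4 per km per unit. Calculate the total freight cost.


TC = dist * cost * units = 1883 * 2.4 * 95 = $429324.00

$429324.00


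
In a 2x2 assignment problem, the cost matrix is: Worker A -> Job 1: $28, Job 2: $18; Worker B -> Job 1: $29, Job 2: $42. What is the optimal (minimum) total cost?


Option 1: A->1 + B->2 = $28 + $42 = $70
Option 2: A->2 + B->1 = $18 + $29 = $47
Min cost = min($70, $47) = $47

$47


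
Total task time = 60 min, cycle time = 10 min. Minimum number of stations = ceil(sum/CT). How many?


Formula: N_min = ceil(Sum of Task Times / Cycle Time)
N_min = ceil(60 min / 10 min) = ceil(6.0)
N_min = 6 stations

6


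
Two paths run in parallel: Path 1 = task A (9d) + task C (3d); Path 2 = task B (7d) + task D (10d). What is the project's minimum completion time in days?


Path 1 = 9 + 3 = 12 days
Path 2 = 7 + 10 = 17 days
Duration = max(12, 17) = 17 days

17 days


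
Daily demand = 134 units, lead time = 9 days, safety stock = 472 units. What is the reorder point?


Formula: ROP = (Daily Demand * Lead Time) + Safety Stock
Demand during lead time = 134 * 9 = 1206 units
ROP = 1206 + 472 = 1678 units

1678 units


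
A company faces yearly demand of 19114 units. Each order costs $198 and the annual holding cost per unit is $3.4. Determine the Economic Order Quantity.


Formula: EOQ = sqrt(2 * D * S / H)
Numerator: 2 * 19114 * 198 = 7569144
2DS/H = 7569144 / 3.4 = 2226218.8
EOQ = sqrt(2226218.8) = 1492.1 units

1492.1 units


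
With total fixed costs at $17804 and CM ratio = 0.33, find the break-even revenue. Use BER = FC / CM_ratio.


Formula: BER = Fixed Costs / Contribution Margin Ratio
BER = $17804 / 0.33
BER = $53951.52 (to the nearest cent)

$53951.52


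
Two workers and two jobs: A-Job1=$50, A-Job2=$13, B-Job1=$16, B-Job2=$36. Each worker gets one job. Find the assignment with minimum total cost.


Option 1: A->1 + B->2 = $50 + $36 = $86
Option 2: A->2 + B->1 = $13 + $16 = $29
Min cost = min($86, $29) = $29

$29


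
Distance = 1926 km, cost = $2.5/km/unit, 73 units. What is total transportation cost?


TC = dist * cost * units = 1926 * 2.5 * 73 = $351495.00

$351495.00


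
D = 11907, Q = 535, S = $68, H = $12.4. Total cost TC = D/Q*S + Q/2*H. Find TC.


TC = 11907/535 * 68 + 535/2 * 12.4

$4830.41


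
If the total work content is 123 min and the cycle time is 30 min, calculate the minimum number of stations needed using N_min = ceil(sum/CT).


Formula: N_min = ceil(Sum of Task Times / Cycle Time)
N_min = ceil(123 min / 30 min) = ceil(4.1)
N_min = 5 stations

5


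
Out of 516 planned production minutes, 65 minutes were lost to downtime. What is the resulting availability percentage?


Formula: Availability = (Planned Time - Downtime) / Planned Time * 100
Uptime = 516 - 65 = 451 min
Availability = 451 / 516 * 100 = 87.4%

87.4%


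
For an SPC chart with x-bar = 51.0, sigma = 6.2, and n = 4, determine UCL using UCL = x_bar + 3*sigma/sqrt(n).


UCL = 51.0 + 3 * 6.2 / sqrt(4)

60.3


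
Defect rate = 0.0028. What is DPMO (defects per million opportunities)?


DPMO = defect_rate * 1000000 = 0.0028 * 1000000

2800


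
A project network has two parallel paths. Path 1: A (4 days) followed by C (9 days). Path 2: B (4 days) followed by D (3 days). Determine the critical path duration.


Path 1 = 4 + 9 = 13 days
Path 2 = 4 + 3 = 7 days
Duration = max(13, 7) = 13 days

13 days


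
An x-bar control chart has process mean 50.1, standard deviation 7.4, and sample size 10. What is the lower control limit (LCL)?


LCL = 50.1 - 3 * 7.4 / sqrt(10)

43.08


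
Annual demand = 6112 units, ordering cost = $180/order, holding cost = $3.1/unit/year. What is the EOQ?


Formula: EOQ = sqrt(2 * D * S / H)
Numerator: 2 * 6112 * 180 = 2200320
2DS/H = 2200320 / 3.1 = 709780.6
EOQ = sqrt(709780.6) = 842.5 units

842.5 units


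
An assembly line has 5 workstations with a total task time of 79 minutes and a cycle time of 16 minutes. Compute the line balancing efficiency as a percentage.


Formula: Efficiency = Sum of Task Times / (N_stations * CT) * 100
Total station capacity = 5 stations * 16 min = 80 min
Efficiency = 79 / 80 * 100 = 98.8%

98.8%


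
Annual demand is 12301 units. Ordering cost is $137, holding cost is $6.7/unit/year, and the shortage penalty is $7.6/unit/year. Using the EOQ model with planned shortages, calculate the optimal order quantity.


Formula: EOQ* = sqrt(2DS/H) * sqrt((H+P)/P)
Base EOQ = sqrt(2*12301*137/6.7) = 709.26 units
Correction = sqrt((6.7+7.6)/7.6) = 1.37171
EOQ* = 709.26 * 1.37171 = 972.9 units

972.9 units


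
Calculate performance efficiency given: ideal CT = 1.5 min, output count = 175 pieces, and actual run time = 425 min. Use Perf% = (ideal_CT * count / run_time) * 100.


Formula: Performance = (Ideal CT * Total Count) / Run Time * 100
Ideal output time = 1.5 * 175 = 262.5 min
Performance = 262.5 / 425 * 100 = 61.8%

61.8%


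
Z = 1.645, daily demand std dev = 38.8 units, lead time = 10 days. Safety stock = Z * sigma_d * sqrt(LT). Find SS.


Formula: SS = z * sigma_d * sqrt(LT)
sqrt(LT) = sqrt(10) = 3.1623
SS = 1.645 * 38.8 * 3.1623
SS = 201.8 units

201.8 units


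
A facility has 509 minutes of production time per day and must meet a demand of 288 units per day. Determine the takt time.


Formula: Takt Time = Available Production Time / Customer Demand
Takt = 509 min/day / 288 units/day
Takt = 1.77 min/unit

1.77 min/unit


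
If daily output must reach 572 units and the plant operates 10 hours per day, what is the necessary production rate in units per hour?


Formula: Production Rate = Daily Demand / Available Hours
Rate = 572 units/day / 10 hours/day
Rate = 57.2 units/hour

57.2 units/hour


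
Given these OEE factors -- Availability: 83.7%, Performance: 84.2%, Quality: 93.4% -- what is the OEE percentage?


Formula: OEE = Availability * Performance * Quality / 10000
A * P = 83.7% * 84.2% / 100 = 70.48%
OEE = 70.48% * 93.4% / 100 = 65.8%

65.8%


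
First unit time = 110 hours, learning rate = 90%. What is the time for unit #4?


Formula: T_n = T_1 * (learning_rate)^(log2(n)) where learning_rate = rate/100
Doublings = log2(4) = 2
T_n = 110 * 0.9^2
T_n = 110 * 0.81 = 89.1 hours

89.1 hours


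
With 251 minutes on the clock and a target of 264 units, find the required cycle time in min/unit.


Formula: CT = Available Time / Number of Units
CT = 251 min / 264 units
CT = 0.95 min/unit

0.95 min/unit


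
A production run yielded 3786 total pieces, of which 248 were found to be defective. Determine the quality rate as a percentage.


Formula: Quality Rate = Good Pieces / Total Pieces * 100
Good pieces = 3786 - 248 = 3538
QR = 3538 / 3786 * 100 = 93.4%

93.4%


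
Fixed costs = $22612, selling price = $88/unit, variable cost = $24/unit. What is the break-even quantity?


Formula: BEQ = Fixed Costs / (Price - Variable Cost)
Contribution margin = $88 - $24 = $64/unit
BEQ = ceil($22612 / $64/unit) = ceil(353.31) = 354 units

354 units


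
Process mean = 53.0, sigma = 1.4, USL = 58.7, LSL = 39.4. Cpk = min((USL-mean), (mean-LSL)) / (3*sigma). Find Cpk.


Cpu = (58.7 - 53.0) / (3 * 1.4) = 1.36
Cpl = (53.0 - 39.4) / (3 * 1.4) = 3.24
Cpk = min(1.36, 3.24) = 1.36

1.36


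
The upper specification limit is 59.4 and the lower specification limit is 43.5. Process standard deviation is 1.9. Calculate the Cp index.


Cp = (59.4 - 43.5) / (6 * 1.9)

1.39


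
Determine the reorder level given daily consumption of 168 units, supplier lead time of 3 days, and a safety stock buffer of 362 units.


Formula: ROP = (Daily Demand * Lead Time) + Safety Stock
Demand during lead time = 168 * 3 = 504 units
ROP = 504 + 362 = 866 units

866 units


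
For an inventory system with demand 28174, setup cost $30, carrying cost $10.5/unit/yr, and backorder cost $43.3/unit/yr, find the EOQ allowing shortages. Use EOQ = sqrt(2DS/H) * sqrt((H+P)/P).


Formula: EOQ* = sqrt(2DS/H) * sqrt((H+P)/P)
Base EOQ = sqrt(2*28174*30/10.5) = 401.24 units
Correction = sqrt((10.5+43.3)/43.3) = 1.11467
EOQ* = 401.24 * 1.11467 = 447.3 units

447.3 units


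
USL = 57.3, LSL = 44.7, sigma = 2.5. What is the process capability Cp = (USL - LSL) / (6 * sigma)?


Cp = (57.3 - 44.7) / (6 * 2.5)

0.84


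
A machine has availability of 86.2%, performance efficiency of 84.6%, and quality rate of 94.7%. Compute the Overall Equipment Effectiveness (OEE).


Formula: OEE = Availability * Performance * Quality / 10000
A * P = 86.2% * 84.6% / 100 = 72.93%
OEE = 72.93% * 94.7% / 100 = 69.1%

69.1%


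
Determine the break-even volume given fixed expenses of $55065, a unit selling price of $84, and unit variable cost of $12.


Formula: BEQ = Fixed Costs / (Price - Variable Cost)
Contribution margin = $84 - $12 = $72/unit
BEQ = ceil($55065 / $72/unit) = ceil(764.79) = 765 units

765 units


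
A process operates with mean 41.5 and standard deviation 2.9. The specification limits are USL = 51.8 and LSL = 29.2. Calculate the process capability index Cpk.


Cpu = (51.8 - 41.5) / (3 * 2.9) = 1.18
Cpl = (41.5 - 29.2) / (3 * 2.9) = 1.41
Cpk = min(1.18, 1.41) = 1.18

1.18


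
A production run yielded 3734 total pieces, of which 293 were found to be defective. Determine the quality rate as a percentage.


Formula: Quality Rate = Good Pieces / Total Pieces * 100
Good pieces = 3734 - 293 = 3441
QR = 3441 / 3734 * 100 = 92.2%

92.2%


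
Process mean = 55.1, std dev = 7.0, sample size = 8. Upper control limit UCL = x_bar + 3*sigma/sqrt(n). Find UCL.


UCL = 55.1 + 3 * 7.0 / sqrt(8)

62.52


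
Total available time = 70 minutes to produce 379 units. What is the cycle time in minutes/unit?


Formula: CT = Available Time / Number of Units
CT = 70 min / 379 units
CT = 0.18 min/unit

0.18 min/unit


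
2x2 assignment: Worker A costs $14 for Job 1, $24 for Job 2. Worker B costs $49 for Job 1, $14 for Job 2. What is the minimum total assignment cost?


Option 1: A->1 + B->2 = $14 + $14 = $28
Option 2: A->2 + B->1 = $24 + $49 = $73
Min cost = min($28, $73) = $28

$28


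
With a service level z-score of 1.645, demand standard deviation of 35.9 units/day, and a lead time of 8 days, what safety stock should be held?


Formula: SS = z * sigma_d * sqrt(LT)
sqrt(LT) = sqrt(8) = 2.8284
SS = 1.645 * 35.9 * 2.8284
SS = 167.0 units

167.0 units


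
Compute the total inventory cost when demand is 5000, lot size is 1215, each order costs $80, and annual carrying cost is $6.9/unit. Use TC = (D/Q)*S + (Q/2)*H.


TC = 5000/1215 * 80 + 1215/2 * 6.9

$4520.97


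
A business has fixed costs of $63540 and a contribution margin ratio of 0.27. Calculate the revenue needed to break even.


Formula: BER = Fixed Costs / Contribution Margin Ratio
BER = $63540 / 0.27
BER = $235333.33 (to the nearest cent)

$235333.33


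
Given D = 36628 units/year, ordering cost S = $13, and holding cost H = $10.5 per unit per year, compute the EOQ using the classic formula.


Formula: EOQ = sqrt(2 * D * S / H)
Numerator: 2 * 36628 * 13 = 952328
2DS/H = 952328 / 10.5 = 90697.9
EOQ = sqrt(90697.9) = 301.2 units

301.2 units


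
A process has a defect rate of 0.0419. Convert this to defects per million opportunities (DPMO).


DPMO = defect_rate * 1000000 = 0.0419 * 1000000

41900


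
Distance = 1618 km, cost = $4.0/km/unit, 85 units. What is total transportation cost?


TC = dist * cost * units = 1618 * 4.0 * 85 = $550120.00

$550120.00


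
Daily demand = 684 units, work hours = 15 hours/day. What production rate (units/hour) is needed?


Formula: Production Rate = Daily Demand / Available Hours
Rate = 684 units/day / 15 hours/day
Rate = 45.6 units/hour

45.6 units/hour


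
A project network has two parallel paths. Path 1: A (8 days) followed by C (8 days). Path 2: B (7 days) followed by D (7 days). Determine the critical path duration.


Path 1 = 8 + 8 = 16 days
Path 2 = 7 + 7 = 14 days
Duration = max(16, 14) = 16 days

16 days


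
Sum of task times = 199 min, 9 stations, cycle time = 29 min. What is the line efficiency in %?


Formula: Efficiency = Sum of Task Times / (N_stations * CT) * 100
Total station capacity = 9 stations * 29 min = 261 min
Efficiency = 199 / 261 * 100 = 76.2%

76.2%


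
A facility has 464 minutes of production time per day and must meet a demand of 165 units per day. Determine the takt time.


Formula: Takt Time = Available Production Time / Customer Demand
Takt = 464 min/day / 165 units/day
Takt = 2.81 min/unit

2.81 min/unit


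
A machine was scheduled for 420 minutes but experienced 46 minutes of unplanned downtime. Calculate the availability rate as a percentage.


Formula: Availability = (Planned Time - Downtime) / Planned Time * 100
Uptime = 420 - 46 = 374 min
Availability = 374 / 420 * 100 = 89.0%

89.0%


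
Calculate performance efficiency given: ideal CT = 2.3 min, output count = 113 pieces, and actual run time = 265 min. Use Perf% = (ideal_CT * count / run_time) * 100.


Formula: Performance = (Ideal CT * Total Count) / Run Time * 100
Ideal output time = 2.3 * 113 = 259.9 min
Performance = 259.9 / 265 * 100 = 98.1%

98.1%


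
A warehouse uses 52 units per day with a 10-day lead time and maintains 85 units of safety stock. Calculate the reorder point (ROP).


Formula: ROP = (Daily Demand * Lead Time) + Safety Stock
Demand during lead time = 52 * 10 = 520 units
ROP = 520 + 85 = 605 units

605 units


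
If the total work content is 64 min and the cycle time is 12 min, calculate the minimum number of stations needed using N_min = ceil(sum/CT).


Formula: N_min = ceil(Sum of Task Times / Cycle Time)
N_min = ceil(64 min / 12 min) = ceil(5.3333)
N_min = 6 stations

6


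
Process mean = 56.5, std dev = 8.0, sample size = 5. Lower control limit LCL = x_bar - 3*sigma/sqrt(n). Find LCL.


LCL = 56.5 - 3 * 8.0 / sqrt(5)

45.77


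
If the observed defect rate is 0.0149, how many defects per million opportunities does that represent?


DPMO = defect_rate * 1000000 = 0.0149 * 1000000

14900


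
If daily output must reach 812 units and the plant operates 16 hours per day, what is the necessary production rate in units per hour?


Formula: Production Rate = Daily Demand / Available Hours
Rate = 812 units/day / 16 hours/day
Rate = 50.8 units/hour

50.8 units/hour


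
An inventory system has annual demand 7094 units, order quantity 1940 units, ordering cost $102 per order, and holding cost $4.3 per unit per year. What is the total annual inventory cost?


TC = 7094/1940 * 102 + 1940/2 * 4.3

$4543.98


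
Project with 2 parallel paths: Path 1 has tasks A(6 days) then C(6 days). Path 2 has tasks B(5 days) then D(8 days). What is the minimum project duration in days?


Path 1 = 6 + 6 = 12 days
Path 2 = 5 + 8 = 13 days
Duration = max(12, 13) = 13 days

13 days


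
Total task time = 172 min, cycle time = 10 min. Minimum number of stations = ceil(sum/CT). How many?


Formula: N_min = ceil(Sum of Task Times / Cycle Time)
N_min = ceil(172 min / 10 min) = ceil(17.2)
N_min = 18 stations

18


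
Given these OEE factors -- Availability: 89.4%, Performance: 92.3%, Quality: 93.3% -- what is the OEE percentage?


Formula: OEE = Availability * Performance * Quality / 10000
A * P = 89.4% * 92.3% / 100 = 82.52%
OEE = 82.52% * 93.3% / 100 = 77.0%

77.0%


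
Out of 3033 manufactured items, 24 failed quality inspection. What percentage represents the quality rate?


Formula: Quality Rate = Good Pieces / Total Pieces * 100
Good pieces = 3033 - 24 = 3009
QR = 3009 / 3033 * 100 = 99.2%

99.2%


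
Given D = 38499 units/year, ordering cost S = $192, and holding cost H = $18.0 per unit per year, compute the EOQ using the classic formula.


Formula: EOQ = sqrt(2 * D * S / H)
Numerator: 2 * 38499 * 192 = 14783616
2DS/H = 14783616 / 18.0 = 821312.0
EOQ = sqrt(821312.0) = 906.3 units

906.3 units


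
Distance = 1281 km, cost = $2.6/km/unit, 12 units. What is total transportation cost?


TC = dist * cost * units = 1281 * 2.6 * 12 = $39967.20

$39967.20


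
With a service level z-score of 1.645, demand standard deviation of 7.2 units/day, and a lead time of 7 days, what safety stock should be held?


Formula: SS = z * sigma_d * sqrt(LT)
sqrt(LT) = sqrt(7) = 2.6458
SS = 1.645 * 7.2 * 2.6458
SS = 31.3 units

31.3 units


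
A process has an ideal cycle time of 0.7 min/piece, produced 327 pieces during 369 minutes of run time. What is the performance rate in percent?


Formula: Performance = (Ideal CT * Total Count) / Run Time * 100
Ideal output time = 0.7 * 327 = 228.9 min
Performance = 228.9 / 369 * 100 = 62.0%

62.0%


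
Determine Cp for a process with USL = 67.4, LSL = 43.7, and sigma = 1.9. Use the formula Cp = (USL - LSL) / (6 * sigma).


Cp = (67.4 - 43.7) / (6 * 1.9)

2.08


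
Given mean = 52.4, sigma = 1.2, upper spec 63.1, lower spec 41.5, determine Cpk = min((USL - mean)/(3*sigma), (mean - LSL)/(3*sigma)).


Cpu = (63.1 - 52.4) / (3 * 1.2) = 2.97
Cpl = (52.4 - 41.5) / (3 * 1.2) = 3.03
Cpk = min(2.97, 3.03) = 2.97

2.97


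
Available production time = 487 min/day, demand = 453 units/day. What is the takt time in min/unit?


Formula: Takt Time = Available Production Time / Customer Demand
Takt = 487 min/day / 453 units/day
Takt = 1.08 min/unit

1.08 min/unit


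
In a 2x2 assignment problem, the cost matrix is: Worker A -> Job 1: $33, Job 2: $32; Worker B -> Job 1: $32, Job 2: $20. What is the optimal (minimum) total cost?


Option 1: A->1 + B->2 = $33 + $20 = $53
Option 2: A->2 + B->1 = $32 + $32 = $64
Min cost = min($53, $64) = $53

$53


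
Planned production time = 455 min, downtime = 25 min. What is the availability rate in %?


Formula: Availability = (Planned Time - Downtime) / Planned Time * 100
Uptime = 455 - 25 = 430 min
Availability = 430 / 455 * 100 = 94.5%

94.5%


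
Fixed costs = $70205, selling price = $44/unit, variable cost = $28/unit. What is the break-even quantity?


Formula: BEQ = Fixed Costs / (Price - Variable Cost)
Contribution margin = $44 - $28 = $16/unit
BEQ = ceil($70205 / $16/unit) = ceil(4387.81) = 4388 units

4388 units


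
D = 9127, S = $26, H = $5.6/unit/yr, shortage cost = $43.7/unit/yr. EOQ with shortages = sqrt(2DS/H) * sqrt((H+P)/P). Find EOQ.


Formula: EOQ* = sqrt(2DS/H) * sqrt((H+P)/P)
Base EOQ = sqrt(2*9127*26/5.6) = 291.12 units
Correction = sqrt((5.6+43.7)/43.7) = 1.06214
EOQ* = 291.12 * 1.06214 = 309.2 units

309.2 units


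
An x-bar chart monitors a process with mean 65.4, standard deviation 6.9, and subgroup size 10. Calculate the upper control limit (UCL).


UCL = 65.4 + 3 * 6.9 / sqrt(10)

71.95


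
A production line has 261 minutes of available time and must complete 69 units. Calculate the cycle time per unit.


Formula: CT = Available Time / Number of Units
CT = 261 min / 69 units
CT = 3.78 min/unit

3.78 min/unit


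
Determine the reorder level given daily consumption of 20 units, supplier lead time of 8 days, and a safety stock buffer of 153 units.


Formula: ROP = (Daily Demand * Lead Time) + Safety Stock
Demand during lead time = 20 * 8 = 160 units
ROP = 160 + 153 = 313 units

313 units


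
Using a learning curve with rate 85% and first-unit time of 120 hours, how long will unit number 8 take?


Formula: T_n = T_1 * (learning_rate)^(log2(n)) where learning_rate = rate/100
Doublings = log2(8) = 3
T_n = 120 * 0.85^3
T_n = 120 * 0.6141 = 73.7 hours

73.7 hours


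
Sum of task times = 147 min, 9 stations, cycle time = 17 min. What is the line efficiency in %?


Formula: Efficiency = Sum of Task Times / (N_stations * CT) * 100
Total station capacity = 9 stations * 17 min = 153 min
Efficiency = 147 / 153 * 100 = 96.1%

96.1%


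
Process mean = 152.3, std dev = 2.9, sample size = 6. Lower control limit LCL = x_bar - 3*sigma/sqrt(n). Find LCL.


LCL = 152.3 - 3 * 2.9 / sqrt(6)

148.75


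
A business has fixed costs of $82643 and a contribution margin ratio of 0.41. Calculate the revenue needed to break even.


Formula: BER = Fixed Costs / Contribution Margin Ratio
BER = $82643 / 0.41
BER = $201568.29 (to the nearest cent)

$201568.29


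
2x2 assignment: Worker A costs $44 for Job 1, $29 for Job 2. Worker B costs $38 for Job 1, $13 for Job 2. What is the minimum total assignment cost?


Option 1: A->1 + B->2 = $44 + $13 = $57
Option 2: A->2 + B->1 = $29 + $38 = $67
Min cost = min($57, $67) = $57

$57


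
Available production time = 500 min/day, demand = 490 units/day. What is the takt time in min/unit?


Formula: Takt Time = Available Production Time / Customer Demand
Takt = 500 min/day / 490 units/day
Takt = 1.02 min/unit

1.02 min/unit


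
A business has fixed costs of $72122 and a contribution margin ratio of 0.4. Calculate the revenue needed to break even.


Formula: BER = Fixed Costs / Contribution Margin Ratio
BER = $72122 / 0.4
BER = $180305.00 (to the nearest cent)

$180305.00


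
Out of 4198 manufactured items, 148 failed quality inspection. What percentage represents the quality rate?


Formula: Quality Rate = Good Pieces / Total Pieces * 100
Good pieces = 4198 - 148 = 4050
QR = 4050 / 4198 * 100 = 96.5%

96.5%


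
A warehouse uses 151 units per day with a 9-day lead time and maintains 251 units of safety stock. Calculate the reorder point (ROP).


Formula: ROP = (Daily Demand * Lead Time) + Safety Stock
Demand during lead time = 151 * 9 = 1359 units
ROP = 1359 + 251 = 1610 units

1610 units


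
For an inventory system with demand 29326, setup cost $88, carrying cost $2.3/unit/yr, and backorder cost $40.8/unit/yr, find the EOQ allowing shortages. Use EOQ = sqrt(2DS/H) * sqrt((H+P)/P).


Formula: EOQ* = sqrt(2DS/H) * sqrt((H+P)/P)
Base EOQ = sqrt(2*29326*88/2.3) = 1498.02 units
Correction = sqrt((2.3+40.8)/40.8) = 1.0278
EOQ* = 1498.02 * 1.0278 = 1539.7 units

1539.7 units


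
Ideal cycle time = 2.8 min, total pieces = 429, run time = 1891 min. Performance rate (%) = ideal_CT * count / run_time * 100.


Formula: Performance = (Ideal CT * Total Count) / Run Time * 100
Ideal output time = 2.8 * 429 = 1201.2 min
Performance = 1201.2 / 1891 * 100 = 63.5%

63.5%


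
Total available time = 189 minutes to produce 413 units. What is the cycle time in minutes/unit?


Formula: CT = Available Time / Number of Units
CT = 189 min / 413 units
CT = 0.46 min/unit

0.46 min/unit


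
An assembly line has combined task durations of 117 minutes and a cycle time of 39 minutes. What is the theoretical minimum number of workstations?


Formula: N_min = ceil(Sum of Task Times / Cycle Time)
N_min = ceil(117 min / 39 min) = ceil(3.0)
N_min = 3 stations

3


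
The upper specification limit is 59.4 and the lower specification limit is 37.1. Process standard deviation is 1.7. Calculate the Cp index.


Cp = (59.4 - 37.1) / (6 * 1.7)

2.19


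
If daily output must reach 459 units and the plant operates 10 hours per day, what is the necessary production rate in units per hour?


Formula: Production Rate = Daily Demand / Available Hours
Rate = 459 units/day / 10 hours/day
Rate = 45.9 units/hour

45.9 units/hour


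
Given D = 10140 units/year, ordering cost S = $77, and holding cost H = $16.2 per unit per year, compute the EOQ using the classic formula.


Formula: EOQ = sqrt(2 * D * S / H)
Numerator: 2 * 10140 * 77 = 1561560
2DS/H = 1561560 / 16.2 = 96392.6
EOQ = sqrt(96392.6) = 310.5 units

310.5 units


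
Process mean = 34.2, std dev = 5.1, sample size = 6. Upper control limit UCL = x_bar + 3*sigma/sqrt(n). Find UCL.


UCL = 34.2 + 3 * 5.1 / sqrt(6)

40.45


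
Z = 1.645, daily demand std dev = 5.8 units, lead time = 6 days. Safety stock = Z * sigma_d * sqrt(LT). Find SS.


Formula: SS = z * sigma_d * sqrt(LT)
sqrt(LT) = sqrt(6) = 2.4495
SS = 1.645 * 5.8 * 2.4495
SS = 23.4 units

23.4 units


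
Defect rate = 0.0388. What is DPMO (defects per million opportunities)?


DPMO = defect_rate * 1000000 = 0.0388 * 1000000

38800


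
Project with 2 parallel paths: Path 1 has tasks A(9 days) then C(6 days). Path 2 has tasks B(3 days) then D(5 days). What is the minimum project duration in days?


Path 1 = 9 + 6 = 15 days
Path 2 = 3 + 5 = 8 days
Duration = max(15, 8) = 15 days

15 days


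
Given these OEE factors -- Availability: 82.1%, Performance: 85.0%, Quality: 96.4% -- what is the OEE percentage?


Formula: OEE = Availability * Performance * Quality / 10000
A * P = 82.1% * 85.0% / 100 = 69.79%
OEE = 69.79% * 96.4% / 100 = 67.3%

67.3%


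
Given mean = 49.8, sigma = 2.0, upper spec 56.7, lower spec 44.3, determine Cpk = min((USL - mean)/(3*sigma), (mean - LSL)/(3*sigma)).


Cpu = (56.7 - 49.8) / (3 * 2.0) = 1.15
Cpl = (49.8 - 44.3) / (3 * 2.0) = 0.92
Cpk = min(1.15, 0.92) = 0.92

0.92


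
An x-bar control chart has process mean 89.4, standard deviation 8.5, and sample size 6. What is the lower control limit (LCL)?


LCL = 89.4 - 3 * 8.5 / sqrt(6)

78.99


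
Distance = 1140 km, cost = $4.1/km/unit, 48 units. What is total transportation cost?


TC = dist * cost * units = 1140 * 4.1 * 48 = $224352.00

$224352.00


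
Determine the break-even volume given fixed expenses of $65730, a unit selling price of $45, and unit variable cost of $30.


Formula: BEQ = Fixed Costs / (Price - Variable Cost)
Contribution margin = $45 - $30 = $15/unit
BEQ = ceil($65730 / $15/unit) = ceil(4382.0) = 4382 units

4382 units


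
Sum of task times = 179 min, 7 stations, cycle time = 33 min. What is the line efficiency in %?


Formula: Efficiency = Sum of Task Times / (N_stations * CT) * 100
Total station capacity = 7 stations * 33 min = 231 min
Efficiency = 179 / 231 * 100 = 77.5%

77.5%


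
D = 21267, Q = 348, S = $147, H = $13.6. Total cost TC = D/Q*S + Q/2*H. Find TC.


TC = 21267/348 * 147 + 348/2 * 13.6

$11349.87


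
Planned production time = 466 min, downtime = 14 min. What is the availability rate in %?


Formula: Availability = (Planned Time - Downtime) / Planned Time * 100
Uptime = 466 - 14 = 452 min
Availability = 452 / 466 * 100 = 97.0%

97.0%
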